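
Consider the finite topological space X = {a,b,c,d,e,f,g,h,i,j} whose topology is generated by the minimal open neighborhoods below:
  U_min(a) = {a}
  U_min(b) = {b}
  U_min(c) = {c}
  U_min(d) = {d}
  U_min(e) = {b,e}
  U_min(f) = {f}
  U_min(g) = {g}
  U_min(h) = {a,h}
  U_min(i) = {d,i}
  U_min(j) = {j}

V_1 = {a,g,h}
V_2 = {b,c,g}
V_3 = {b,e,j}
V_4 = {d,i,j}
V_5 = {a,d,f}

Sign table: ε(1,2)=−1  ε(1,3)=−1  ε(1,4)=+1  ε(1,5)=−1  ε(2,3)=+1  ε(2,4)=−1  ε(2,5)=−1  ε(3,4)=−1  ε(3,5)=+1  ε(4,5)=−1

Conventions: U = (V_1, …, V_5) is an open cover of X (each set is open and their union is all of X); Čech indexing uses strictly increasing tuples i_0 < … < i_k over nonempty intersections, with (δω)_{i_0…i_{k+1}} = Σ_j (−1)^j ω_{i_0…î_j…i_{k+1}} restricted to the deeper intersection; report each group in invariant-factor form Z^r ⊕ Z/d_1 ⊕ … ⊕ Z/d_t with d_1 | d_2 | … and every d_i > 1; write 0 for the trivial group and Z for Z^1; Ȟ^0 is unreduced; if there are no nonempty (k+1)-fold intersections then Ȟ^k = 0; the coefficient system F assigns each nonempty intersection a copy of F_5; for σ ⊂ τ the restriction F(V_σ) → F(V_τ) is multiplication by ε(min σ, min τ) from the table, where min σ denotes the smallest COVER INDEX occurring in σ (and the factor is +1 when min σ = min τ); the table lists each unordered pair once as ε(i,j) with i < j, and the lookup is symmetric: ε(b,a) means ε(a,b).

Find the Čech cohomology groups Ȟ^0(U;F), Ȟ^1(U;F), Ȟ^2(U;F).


nonempty intersections:
  V12={g} V15={a} V23={b} V34={j} V45={d}
C dims 5,5; δ0: rk_F5 4
Ȟ^0: (5−4)−0=1 ⇒ Z/5
Ȟ^1: (5−0)−4=1 ⇒ Z/5
Ȟ^2: (0−0)−0=0 ⇒ 0

Ȟ^0 ≅ Z/5; Ȟ^1 ≅ Z/5; Ȟ^2 ≅ 0


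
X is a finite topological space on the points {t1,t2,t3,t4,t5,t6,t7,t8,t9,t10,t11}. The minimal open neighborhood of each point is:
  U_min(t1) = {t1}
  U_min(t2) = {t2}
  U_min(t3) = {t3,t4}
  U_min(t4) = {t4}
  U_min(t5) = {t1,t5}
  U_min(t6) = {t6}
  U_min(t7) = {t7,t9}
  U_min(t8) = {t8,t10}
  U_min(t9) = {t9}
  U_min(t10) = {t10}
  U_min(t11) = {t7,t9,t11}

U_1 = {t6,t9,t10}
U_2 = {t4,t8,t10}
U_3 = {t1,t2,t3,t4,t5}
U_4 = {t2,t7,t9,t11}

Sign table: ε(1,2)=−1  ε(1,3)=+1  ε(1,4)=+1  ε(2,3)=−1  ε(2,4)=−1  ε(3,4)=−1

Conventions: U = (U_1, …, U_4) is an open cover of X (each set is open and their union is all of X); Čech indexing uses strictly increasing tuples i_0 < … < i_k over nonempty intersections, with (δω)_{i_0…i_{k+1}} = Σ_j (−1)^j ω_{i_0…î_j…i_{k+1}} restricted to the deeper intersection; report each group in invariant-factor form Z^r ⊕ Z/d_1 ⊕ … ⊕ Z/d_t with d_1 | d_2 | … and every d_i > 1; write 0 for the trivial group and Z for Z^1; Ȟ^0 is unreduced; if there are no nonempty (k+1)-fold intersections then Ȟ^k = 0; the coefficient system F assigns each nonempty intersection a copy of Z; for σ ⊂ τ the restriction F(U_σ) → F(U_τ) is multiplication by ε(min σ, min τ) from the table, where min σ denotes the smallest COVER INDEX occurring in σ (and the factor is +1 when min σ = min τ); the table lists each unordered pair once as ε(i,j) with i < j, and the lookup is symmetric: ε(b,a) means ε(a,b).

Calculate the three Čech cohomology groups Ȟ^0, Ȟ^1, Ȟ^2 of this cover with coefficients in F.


Ȟ^0 = 0,  Ȟ^1 = Z/2,  Ȟ^2 = 0

nerve of the cover:
  U12={t10} U14={t9} U23={t4} U34={t2}
C dims 4,4; δ0: rk 4, SNF 1^3·2
Ȟ^0 = (4 − 4) − 0 = 0, so Ȟ^0 ≅ 0
Ȟ^1 = (4 − 0) − 4 = 0 plus torsion [2], so Ȟ^1 ≅ Z/2
Ȟ^2 = (0 − 0) − 0 = 0, so Ȟ^2 ≅ 0


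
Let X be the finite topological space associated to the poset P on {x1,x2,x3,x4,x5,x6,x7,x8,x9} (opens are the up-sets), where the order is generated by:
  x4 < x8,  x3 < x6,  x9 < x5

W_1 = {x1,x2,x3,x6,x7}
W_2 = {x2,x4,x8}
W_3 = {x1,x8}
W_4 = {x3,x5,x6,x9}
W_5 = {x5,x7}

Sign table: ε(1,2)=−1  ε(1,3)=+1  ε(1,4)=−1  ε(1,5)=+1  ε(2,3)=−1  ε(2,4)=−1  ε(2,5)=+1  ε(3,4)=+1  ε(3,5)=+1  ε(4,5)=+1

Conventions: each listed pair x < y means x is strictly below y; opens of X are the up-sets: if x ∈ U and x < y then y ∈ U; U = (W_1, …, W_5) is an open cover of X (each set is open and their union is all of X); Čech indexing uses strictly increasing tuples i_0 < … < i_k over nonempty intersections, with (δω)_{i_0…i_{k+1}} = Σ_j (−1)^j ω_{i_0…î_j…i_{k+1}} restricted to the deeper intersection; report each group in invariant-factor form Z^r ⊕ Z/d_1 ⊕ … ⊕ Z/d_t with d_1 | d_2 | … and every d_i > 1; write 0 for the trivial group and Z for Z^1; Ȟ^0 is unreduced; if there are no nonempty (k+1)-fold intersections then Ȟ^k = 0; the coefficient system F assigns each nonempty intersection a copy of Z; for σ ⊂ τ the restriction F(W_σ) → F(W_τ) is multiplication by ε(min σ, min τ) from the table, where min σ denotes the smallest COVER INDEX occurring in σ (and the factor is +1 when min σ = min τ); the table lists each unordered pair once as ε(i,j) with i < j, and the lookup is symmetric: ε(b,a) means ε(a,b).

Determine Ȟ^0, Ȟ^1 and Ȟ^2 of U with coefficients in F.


nerve of the cover:
  W12={x2} W13={x1} W14={x3,x6} W15={x7} W23={x8} W45={x5}
C dims 5,6; δ0: rk 5, SNF 1^4·2
Ȟ^0 = (5 − 5) − 0 = 0, so Ȟ^0 ≅ 0
Ȟ^1 = (6 − 0) − 5 = 1 plus torsion [2], so Ȟ^1 ≅ Z ⊕ Z/2
Ȟ^2 = (0 − 0) − 0 = 0, so Ȟ^2 ≅ 0

Ȟ^0 ≅ 0,  Ȟ^1 ≅ Z ⊕ Z/2,  Ȟ^2 ≅ 0


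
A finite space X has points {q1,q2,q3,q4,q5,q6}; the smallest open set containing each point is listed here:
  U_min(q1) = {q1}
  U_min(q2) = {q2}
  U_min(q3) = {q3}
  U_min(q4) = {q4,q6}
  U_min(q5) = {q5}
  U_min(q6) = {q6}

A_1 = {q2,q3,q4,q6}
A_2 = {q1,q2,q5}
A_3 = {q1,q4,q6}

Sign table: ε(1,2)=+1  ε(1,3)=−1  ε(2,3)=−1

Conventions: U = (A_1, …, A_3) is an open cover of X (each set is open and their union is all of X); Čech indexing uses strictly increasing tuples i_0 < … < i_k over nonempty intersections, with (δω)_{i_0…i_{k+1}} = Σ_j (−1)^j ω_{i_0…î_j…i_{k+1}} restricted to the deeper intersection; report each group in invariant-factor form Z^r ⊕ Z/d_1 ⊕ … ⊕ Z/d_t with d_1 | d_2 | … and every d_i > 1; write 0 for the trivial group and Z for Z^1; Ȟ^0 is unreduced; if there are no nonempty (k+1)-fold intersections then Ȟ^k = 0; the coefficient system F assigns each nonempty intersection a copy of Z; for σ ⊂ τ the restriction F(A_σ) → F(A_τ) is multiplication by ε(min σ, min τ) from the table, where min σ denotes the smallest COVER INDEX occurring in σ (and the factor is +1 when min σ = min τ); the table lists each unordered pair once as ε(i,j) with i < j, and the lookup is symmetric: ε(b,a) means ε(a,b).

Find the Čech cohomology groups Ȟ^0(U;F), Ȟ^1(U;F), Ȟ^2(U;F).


Ȟ^0 ≅ Z, Ȟ^1 ≅ Z, Ȟ^2 ≅ 0

nonempty overlaps:
  A12={q2} A13={q4,q6} A23={q1}
C dims 3,3; δ0: rk 2, SNF 1^2
degree 0: 3−2−0 = 1 → Ȟ^0 ≅ Z
degree 1: 3−0−2 = 1 → Ȟ^1 ≅ Z
degree 2: 0−0−0 = 0 → Ȟ^2 ≅ 0


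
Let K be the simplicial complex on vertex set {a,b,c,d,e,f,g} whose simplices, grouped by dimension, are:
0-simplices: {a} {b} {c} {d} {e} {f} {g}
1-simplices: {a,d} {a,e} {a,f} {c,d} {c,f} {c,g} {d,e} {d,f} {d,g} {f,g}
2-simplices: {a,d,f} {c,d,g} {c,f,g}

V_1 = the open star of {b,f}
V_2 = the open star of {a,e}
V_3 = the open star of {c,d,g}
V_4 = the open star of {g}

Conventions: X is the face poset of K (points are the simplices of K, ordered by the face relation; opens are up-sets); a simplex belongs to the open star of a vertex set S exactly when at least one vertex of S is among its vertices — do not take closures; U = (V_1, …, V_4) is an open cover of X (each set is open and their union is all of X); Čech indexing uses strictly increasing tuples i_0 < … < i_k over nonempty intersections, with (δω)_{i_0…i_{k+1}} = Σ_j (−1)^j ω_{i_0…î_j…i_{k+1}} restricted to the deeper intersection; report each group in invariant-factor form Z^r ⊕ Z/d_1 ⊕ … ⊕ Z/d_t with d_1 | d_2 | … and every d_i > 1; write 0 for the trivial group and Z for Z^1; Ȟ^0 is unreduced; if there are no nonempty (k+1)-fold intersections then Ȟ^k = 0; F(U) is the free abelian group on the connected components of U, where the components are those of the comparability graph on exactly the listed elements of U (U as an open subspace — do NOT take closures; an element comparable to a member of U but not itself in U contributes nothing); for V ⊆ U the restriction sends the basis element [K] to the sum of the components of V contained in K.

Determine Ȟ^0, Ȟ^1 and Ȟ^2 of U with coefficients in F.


Ȟ^0(U;F) ≅ Z^2,  Ȟ^1(U;F) ≅ Z^2,  Ȟ^2(U;F) ≅ 0

nonempty overlaps:
  V1={{b},{f},{a,f},{c,f},{d,f},{f,g},{a,d,f},{c,f,g}} V2={{a},{e},{a,d},{a,e},{a,f},{d,e},{a,d,f}} V3={{c},{d},{g},{a,d},{c,d},{c,f},{c,g},{d,e},{d,f},{d,g},{f,g},{a,d,f},{c,d,g},{c,f,g}} V4={{g},{c,g},{d,g},{f,g},{c,d,g},{c,f,g}}
  V12={{a,f},{a,d,f}} V13={{c,f},{d,f},{f,g},{a,d,f},{c,f,g}} V14={{f,g},{c,f,g}} V23={{a,d},{d,e},{a,d,f}} V34={{g},{c,g},{d,g},{f,g},{c,d,g},{c,f,g}}
  V123={{a,d,f}} V134={{f,g},{c,f,g}}
components per intersection:
  V1: {{b}} {{f},{a,f},{c,f},{d,f},{f,g},{a,d,f},{c,f,g}}
  V2: {{a},{e},{a,d},{a,e},{a,f},{d,e},{a,d,f}}
  V3: {{c},{d},{g},{a,d},{c,d},{c,f},{c,g},{d,e},{d,f},{d,g},{f,g},{a,d,f},{c,d,g},{c,f,g}}
  V4: {{g},{c,g},{d,g},{f,g},{c,d,g},{c,f,g}}
  V12: {{a,f},{a,d,f}}
  V13: {{c,f},{f,g},{c,f,g}} {{d,f},{a,d,f}}
  V14: {{f,g},{c,f,g}}
  V23: {{a,d},{a,d,f}} {{d,e}}
  V34: {{g},{c,g},{d,g},{f,g},{c,d,g},{c,f,g}}
  V123: {{a,d,f}}
  V134: {{f,g},{c,f,g}}
C dims 5,7,2; δ0: rk 3, SNF 1^3; δ1: rk 2, SNF 1^2
degree 0: 5−3−0 = 2 → Ȟ^0 ≅ Z^2
degree 1: 7−2−3 = 2 → Ȟ^1 ≅ Z^2
degree 2: 2−0−2 = 0 → Ȟ^2 ≅ 0


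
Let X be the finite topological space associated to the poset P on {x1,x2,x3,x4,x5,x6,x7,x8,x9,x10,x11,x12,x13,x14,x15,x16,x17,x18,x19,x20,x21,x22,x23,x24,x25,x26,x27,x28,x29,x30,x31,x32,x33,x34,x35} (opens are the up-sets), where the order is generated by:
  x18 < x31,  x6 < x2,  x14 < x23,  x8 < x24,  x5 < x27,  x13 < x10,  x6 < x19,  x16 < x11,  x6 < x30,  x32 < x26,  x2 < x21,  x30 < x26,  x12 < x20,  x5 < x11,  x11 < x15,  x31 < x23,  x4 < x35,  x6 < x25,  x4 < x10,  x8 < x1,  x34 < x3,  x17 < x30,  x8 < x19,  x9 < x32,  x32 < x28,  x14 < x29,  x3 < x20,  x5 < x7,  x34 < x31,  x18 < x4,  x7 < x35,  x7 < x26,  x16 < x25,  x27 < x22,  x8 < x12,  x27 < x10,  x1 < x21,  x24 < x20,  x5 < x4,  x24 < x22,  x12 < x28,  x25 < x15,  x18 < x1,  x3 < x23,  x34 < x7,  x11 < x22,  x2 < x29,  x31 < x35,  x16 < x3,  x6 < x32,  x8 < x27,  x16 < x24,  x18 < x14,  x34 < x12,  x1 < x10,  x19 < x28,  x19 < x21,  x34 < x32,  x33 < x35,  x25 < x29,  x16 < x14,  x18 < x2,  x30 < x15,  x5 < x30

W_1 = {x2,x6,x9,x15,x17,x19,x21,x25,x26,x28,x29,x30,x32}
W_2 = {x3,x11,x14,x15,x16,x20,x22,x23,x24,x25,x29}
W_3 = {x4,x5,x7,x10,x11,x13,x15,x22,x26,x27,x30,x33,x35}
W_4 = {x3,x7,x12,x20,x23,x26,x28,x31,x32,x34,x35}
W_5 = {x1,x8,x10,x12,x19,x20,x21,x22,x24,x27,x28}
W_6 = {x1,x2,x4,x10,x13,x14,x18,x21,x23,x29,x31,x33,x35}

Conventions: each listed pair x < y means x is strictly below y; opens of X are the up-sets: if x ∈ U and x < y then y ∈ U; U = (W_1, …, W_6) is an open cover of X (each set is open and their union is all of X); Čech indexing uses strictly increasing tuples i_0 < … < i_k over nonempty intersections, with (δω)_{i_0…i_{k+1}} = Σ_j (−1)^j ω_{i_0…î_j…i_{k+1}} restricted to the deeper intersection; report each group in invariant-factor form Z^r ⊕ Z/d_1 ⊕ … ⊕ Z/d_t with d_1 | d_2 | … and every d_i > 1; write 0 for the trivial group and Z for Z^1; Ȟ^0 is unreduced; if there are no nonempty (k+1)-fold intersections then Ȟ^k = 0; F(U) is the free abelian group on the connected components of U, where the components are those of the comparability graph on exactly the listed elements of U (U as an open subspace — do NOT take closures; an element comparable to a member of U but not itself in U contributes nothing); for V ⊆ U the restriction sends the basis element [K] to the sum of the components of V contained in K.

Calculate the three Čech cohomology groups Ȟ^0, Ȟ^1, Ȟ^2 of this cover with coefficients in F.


Ȟ^0(U;F) ≅ Z, Ȟ^1(U;F) ≅ 0, Ȟ^2(U;F) ≅ Z/2

nerve of the cover:
  W12={x15,x25,x29} W13={x15,x26,x30} W14={x26,x28,x32} W15={x19,x21,x28} W16={x2,x21,x29} W23={x11,x15,x22} W24={x3,x20,x23} W25={x20,x22,x24} W26={x14,x23,x29} W34={x7,x26,x35} W35={x10,x22,x27} W36={x4,x10,x13,x33,x35} W45={x12,x20,x28} W46={x23,x31,x35} W56={x1,x10,x21}
  W123={x15} W126={x29} W134={x26} W145={x28} W156={x21} W235={x22} W245={x20} W246={x23} W346={x35} W356={x10}
components per intersection:
  W1: {x2,x6,x9,x15,x17,x19,x21,x25,x26,x28,x29,x30,x32}
  W2: {x3,x11,x14,x15,x16,x20,x22,x23,x24,x25,x29}
  W3: {x4,x5,x7,x10,x11,x13,x15,x22,x26,x27,x30,x33,x35}
  W4: {x3,x7,x12,x20,x23,x26,x28,x31,x32,x34,x35}
  W5: {x1,x8,x10,x12,x19,x20,x21,x22,x24,x27,x28}
  W6: {x1,x2,x4,x10,x13,x14,x18,x21,x23,x29,x31,x33,x35}
  W12: {x15,x25,x29}
  W13: {x15,x26,x30}
  W14: {x26,x28,x32}
  W15: {x19,x21,x28}
  W16: {x2,x21,x29}
  W23: {x11,x15,x22}
  W24: {x3,x20,x23}
  W25: {x20,x22,x24}
  W26: {x14,x23,x29}
  W34: {x7,x26,x35}
  W35: {x10,x22,x27}
  W36: {x4,x10,x13,x33,x35}
  W45: {x12,x20,x28}
  W46: {x23,x31,x35}
  W56: {x1,x10,x21}
  W123: {x15}
  W126: {x29}
  W134: {x26}
  W145: {x28}
  W156: {x21}
  W235: {x22}
  W245: {x20}
  W246: {x23}
  W346: {x35}
  W356: {x10}
C dims 6,15,10; δ0: rk 5, SNF 1^5; δ1: rk 10, SNF 1^9·2
Ȟ^0 = (6 − 5) − 0 = 1, so Ȟ^0 ≅ Z
Ȟ^1 = (15 − 10) − 5 = 0, so Ȟ^1 ≅ 0
Ȟ^2 = (10 − 0) − 10 = 0 plus torsion [2], so Ȟ^2 ≅ Z/2


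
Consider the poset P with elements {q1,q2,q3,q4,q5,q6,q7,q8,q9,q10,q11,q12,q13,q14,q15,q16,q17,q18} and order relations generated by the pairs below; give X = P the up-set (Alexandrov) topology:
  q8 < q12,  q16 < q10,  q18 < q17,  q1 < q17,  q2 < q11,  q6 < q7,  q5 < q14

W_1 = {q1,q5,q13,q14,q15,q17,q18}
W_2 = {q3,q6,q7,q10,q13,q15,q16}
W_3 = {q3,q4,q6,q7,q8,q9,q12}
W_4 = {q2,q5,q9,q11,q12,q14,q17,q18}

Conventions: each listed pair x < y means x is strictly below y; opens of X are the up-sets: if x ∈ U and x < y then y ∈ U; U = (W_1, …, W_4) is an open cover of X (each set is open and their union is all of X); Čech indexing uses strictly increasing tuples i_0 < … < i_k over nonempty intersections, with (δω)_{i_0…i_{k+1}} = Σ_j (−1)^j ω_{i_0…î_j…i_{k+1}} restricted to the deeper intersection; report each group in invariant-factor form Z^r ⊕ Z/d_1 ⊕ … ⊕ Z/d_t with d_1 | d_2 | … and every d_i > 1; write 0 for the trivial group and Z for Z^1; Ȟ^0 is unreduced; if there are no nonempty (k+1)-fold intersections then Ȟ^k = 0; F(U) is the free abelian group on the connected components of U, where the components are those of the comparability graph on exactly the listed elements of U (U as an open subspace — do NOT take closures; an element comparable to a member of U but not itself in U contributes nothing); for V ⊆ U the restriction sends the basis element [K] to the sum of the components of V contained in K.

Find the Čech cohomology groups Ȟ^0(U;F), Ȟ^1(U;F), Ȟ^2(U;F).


Ȟ^0 = Z^11,  Ȟ^1 = 0,  Ȟ^2 = 0

nerve simplices:
  W12={q13,q15} W14={q5,q14,q17,q18} W23={q3,q6,q7} W34={q9,q12}
components per intersection:
  W1: {q1,q17,q18} {q5,q14} {q13} {q15}
  W2: {q3} {q6,q7} {q10,q16} {q13} {q15}
  W3: {q3} {q4} {q6,q7} {q8,q12} {q9}
  W4: {q2,q11} {q5,q14} {q9} {q12} {q17,q18}
  W12: {q13} {q15}
  W14: {q5,q14} {q17,q18}
  W23: {q3} {q6,q7}
  W34: {q9} {q12}
C dims 19,8; δ0: rk 8, SNF 1^8
degree 0: 19−8−0 = 11 → Ȟ^0 ≅ Z^11
degree 1: 8−0−8 = 0 → Ȟ^1 ≅ 0
degree 2: 0−0−0 = 0 → Ȟ^2 ≅ 0


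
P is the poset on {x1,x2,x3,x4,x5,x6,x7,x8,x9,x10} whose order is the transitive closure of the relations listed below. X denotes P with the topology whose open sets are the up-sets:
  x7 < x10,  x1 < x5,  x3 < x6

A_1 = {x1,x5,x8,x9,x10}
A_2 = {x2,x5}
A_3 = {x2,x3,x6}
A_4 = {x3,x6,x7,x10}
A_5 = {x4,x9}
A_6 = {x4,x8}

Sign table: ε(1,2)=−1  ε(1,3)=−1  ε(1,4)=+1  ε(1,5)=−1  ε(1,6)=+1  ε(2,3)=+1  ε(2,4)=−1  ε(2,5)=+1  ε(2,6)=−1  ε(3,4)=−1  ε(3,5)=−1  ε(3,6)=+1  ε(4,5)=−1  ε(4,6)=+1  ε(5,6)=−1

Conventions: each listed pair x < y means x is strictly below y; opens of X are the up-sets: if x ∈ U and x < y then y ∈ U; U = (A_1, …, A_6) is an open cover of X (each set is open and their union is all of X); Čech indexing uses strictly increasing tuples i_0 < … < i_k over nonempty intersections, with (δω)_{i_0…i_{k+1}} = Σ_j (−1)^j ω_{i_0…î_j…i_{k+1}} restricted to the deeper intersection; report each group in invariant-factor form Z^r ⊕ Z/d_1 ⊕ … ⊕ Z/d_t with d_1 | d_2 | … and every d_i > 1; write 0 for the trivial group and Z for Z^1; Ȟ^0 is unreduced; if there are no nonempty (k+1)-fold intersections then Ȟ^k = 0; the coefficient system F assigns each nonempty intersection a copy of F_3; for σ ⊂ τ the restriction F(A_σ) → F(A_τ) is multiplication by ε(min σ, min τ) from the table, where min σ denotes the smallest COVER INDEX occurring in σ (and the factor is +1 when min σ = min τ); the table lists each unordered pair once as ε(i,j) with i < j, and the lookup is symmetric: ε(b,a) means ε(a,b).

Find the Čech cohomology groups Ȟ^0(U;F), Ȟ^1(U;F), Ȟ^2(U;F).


nerve simplices:
  A12={x5} A14={x10} A15={x9} A16={x8} A23={x2} A34={x3,x6} A56={x4}
C dims 6,7; δ0: rk_F3 5
degree 0: 6−5−0 = 1 → Ȟ^0 ≅ Z/3
degree 1: 7−0−5 = 2 → Ȟ^1 ≅ Z/3 ⊕ Z/3
degree 2: 0−0−0 = 0 → Ȟ^2 ≅ 0

Ȟ^0 ≅ Z/3, Ȟ^1 ≅ Z/3 ⊕ Z/3, Ȟ^2 ≅ 0


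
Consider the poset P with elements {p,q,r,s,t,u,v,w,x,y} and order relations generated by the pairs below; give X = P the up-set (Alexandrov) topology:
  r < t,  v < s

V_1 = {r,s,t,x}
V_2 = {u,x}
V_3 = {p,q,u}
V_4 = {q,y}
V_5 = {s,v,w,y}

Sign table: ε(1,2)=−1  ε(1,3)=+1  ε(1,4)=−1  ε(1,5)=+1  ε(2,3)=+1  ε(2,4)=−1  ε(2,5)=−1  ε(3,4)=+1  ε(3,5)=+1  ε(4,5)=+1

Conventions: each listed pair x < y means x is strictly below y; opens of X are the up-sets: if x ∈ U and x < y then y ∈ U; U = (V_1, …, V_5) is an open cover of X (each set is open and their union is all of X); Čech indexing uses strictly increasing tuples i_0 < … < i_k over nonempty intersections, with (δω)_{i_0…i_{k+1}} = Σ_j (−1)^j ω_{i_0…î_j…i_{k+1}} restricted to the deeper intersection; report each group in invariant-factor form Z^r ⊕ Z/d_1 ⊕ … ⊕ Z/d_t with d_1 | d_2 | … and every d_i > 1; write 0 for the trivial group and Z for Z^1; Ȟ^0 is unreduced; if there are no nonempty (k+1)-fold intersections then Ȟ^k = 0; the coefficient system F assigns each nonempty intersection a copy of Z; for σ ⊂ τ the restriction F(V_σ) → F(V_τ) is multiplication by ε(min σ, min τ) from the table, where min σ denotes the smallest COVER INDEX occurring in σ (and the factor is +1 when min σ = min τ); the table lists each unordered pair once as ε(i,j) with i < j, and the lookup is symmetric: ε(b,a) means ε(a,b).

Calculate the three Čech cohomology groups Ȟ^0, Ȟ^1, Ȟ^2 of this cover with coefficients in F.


Ȟ^0(U;F) ≅ 0, Ȟ^1(U;F) ≅ Z/2 and Ȟ^2(U;F) ≅ 0

nonempty intersections:
  V12={x} V15={s} V23={u} V34={q} V45={y}
C dims 5,5; δ0: rk 5, SNF 1^4·2
Ȟ^0: (5−5)−0=0 ⇒ 0
Ȟ^1: (5−0)−5=0 plus torsion [2] ⇒ Z/2
Ȟ^2: (0−0)−0=0 ⇒ 0


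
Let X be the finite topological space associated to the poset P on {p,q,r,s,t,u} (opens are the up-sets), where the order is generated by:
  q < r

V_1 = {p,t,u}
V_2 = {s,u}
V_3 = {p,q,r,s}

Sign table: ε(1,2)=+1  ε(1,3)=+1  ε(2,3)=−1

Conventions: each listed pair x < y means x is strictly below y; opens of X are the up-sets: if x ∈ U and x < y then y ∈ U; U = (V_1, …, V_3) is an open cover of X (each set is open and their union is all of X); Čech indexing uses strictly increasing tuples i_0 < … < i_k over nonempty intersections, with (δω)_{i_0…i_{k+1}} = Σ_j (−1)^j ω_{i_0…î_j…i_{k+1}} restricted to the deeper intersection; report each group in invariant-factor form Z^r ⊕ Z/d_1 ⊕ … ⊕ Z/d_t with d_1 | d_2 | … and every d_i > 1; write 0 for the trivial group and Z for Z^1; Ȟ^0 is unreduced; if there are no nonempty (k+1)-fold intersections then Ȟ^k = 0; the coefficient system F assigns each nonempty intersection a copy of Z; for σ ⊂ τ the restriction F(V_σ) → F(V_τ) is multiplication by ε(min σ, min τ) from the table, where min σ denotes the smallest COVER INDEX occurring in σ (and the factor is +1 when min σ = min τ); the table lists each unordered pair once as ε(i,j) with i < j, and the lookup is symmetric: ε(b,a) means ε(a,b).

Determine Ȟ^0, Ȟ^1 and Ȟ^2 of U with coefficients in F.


Ȟ^0 = 0; Ȟ^1 = Z/2; Ȟ^2 = 0

intersection data:
  V12={u} V13={p} V23={s}
C dims 3,3; δ0: rk 3, SNF 1^2·2
Ȟ^0 = (3 − 3) − 0 = 0, so Ȟ^0 ≅ 0
Ȟ^1 = (3 − 0) − 3 = 0 plus torsion [2], so Ȟ^1 ≅ Z/2
Ȟ^2 = (0 − 0) − 0 = 0, so Ȟ^2 ≅ 0


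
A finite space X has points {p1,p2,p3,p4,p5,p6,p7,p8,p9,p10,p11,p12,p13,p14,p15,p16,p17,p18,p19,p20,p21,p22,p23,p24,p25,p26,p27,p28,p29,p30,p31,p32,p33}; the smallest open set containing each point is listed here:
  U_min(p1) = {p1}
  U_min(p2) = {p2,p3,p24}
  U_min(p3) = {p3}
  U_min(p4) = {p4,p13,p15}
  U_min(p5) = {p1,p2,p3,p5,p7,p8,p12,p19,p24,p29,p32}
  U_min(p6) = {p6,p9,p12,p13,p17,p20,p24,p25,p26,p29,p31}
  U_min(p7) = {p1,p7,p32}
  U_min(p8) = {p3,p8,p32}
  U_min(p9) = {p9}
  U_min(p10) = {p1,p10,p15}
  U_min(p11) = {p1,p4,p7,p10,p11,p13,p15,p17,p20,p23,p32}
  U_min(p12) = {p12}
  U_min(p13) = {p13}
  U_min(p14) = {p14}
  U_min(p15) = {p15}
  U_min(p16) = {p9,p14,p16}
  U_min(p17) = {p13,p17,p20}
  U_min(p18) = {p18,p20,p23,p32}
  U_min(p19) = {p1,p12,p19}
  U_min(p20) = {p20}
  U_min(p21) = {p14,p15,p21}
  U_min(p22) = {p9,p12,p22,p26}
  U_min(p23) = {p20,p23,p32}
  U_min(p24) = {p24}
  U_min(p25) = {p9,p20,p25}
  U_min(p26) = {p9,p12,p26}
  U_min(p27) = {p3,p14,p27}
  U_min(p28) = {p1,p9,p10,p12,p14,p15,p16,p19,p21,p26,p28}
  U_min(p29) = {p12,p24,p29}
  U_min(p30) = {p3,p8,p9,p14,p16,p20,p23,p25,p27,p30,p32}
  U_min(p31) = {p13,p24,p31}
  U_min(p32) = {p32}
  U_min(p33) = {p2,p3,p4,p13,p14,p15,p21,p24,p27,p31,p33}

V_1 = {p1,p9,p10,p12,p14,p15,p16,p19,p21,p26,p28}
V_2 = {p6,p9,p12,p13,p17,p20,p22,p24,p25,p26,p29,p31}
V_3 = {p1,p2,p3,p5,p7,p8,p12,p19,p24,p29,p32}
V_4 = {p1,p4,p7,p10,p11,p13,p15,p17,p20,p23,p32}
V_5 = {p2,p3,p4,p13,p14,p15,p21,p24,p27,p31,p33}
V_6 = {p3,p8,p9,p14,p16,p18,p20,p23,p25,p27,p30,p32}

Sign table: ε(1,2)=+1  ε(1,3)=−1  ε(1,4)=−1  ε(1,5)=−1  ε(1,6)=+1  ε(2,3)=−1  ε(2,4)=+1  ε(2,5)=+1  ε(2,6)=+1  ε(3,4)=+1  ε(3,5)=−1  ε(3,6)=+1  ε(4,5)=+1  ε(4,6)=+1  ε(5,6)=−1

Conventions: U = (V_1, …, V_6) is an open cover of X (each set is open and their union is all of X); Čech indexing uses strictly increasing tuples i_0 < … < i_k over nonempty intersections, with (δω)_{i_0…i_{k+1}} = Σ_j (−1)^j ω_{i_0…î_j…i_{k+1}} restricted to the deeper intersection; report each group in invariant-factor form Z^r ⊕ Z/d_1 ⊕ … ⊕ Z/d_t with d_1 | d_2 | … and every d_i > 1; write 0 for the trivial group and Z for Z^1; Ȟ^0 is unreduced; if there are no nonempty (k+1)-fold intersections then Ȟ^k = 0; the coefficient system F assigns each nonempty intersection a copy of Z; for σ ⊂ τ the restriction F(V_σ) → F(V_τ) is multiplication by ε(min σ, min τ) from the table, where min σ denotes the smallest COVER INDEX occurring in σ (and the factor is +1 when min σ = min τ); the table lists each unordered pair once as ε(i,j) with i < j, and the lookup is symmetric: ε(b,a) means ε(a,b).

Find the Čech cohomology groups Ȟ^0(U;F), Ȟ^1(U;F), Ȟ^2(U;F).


nonempty overlaps:
  V12={p9,p12,p26} V13={p1,p12,p19} V14={p1,p10,p15} V15={p14,p15,p21} V16={p9,p14,p16} V23={p12,p24,p29} V24={p13,p17,p20} V25={p13,p24,p31} V26={p9,p20,p25} V34={p1,p7,p32} V35={p2,p3,p24} V36={p3,p8,p32} V45={p4,p13,p15} V46={p20,p23,p32} V56={p3,p14,p27}
  V123={p12} V126={p9} V134={p1} V145={p15} V156={p14} V235={p24} V245={p13} V246={p20} V346={p32} V356={p3}
C dims 6,15,10; δ0: rk 6, SNF 1^5·2; δ1: rk 9, SNF 1^9
degree 0: 6−6−0 = 0 → Ȟ^0 ≅ 0
degree 1: 15−9−6 = 0 plus torsion [2] → Ȟ^1 ≅ Z/2
degree 2: 10−0−9 = 1 → Ȟ^2 ≅ Z

Ȟ^0(U;F) ≅ 0; Ȟ^1(U;F) ≅ Z/2; Ȟ^2(U;F) ≅ Z


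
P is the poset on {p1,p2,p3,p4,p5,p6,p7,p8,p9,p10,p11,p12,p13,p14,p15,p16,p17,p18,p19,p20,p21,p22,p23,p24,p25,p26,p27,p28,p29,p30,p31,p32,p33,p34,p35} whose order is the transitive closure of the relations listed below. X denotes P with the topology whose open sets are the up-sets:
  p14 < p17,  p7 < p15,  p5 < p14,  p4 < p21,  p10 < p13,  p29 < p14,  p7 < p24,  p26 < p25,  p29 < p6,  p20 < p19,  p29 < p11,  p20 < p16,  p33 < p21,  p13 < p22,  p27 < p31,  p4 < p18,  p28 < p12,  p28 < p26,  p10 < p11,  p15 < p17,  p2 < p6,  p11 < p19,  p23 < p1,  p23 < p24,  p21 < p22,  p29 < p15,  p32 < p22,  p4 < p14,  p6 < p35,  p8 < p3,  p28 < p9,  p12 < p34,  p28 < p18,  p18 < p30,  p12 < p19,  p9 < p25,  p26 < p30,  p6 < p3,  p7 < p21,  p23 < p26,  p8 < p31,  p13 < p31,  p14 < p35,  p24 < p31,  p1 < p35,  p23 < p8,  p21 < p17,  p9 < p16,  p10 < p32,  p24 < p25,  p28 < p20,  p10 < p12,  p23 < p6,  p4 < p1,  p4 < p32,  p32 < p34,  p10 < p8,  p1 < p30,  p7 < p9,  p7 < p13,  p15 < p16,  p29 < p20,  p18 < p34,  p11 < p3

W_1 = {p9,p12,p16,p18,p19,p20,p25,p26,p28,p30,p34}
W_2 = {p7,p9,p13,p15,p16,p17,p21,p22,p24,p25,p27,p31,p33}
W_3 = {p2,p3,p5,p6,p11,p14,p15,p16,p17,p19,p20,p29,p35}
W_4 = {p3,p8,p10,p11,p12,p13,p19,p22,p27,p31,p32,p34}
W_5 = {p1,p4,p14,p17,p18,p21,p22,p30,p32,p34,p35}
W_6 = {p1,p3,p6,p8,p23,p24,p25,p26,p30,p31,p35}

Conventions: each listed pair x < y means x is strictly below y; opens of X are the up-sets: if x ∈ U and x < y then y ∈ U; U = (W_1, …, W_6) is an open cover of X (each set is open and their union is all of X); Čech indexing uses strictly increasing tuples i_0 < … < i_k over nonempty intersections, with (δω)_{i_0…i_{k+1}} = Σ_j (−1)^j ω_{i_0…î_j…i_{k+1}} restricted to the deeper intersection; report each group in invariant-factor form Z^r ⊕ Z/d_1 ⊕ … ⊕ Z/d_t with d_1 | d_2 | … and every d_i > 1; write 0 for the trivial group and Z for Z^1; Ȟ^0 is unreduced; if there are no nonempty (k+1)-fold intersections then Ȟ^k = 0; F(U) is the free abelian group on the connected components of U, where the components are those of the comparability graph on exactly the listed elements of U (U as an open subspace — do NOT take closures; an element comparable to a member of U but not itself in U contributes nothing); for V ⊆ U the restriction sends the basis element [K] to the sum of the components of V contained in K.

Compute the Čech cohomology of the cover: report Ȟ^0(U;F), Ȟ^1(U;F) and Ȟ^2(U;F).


nerve simplices:
  W12={p9,p16,p25} W13={p16,p19,p20} W14={p12,p19,p34} W15={p18,p30,p34} W16={p25,p26,p30} W23={p15,p16,p17} W24={p13,p22,p27,p31} W25={p17,p21,p22} W26={p24,p25,p31} W34={p3,p11,p19} W35={p14,p17,p35} W36={p3,p6,p35} W45={p22,p32,p34} W46={p3,p8,p31} W56={p1,p30,p35}
  W123={p16} W126={p25} W134={p19} W145={p34} W156={p30} W235={p17} W245={p22} W246={p31} W346={p3} W356={p35}
components per intersection:
  W1: {p9,p12,p16,p18,p19,p20,p25,p26,p28,p30,p34}
  W2: {p7,p9,p13,p15,p16,p17,p21,p22,p24,p25,p27,p31,p33}
  W3: {p2,p3,p5,p6,p11,p14,p15,p16,p17,p19,p20,p29,p35}
  W4: {p3,p8,p10,p11,p12,p13,p19,p22,p27,p31,p32,p34}
  W5: {p1,p4,p14,p17,p18,p21,p22,p30,p32,p34,p35}
  W6: {p1,p3,p6,p8,p23,p24,p25,p26,p30,p31,p35}
  W12: {p9,p16,p25}
  W13: {p16,p19,p20}
  W14: {p12,p19,p34}
  W15: {p18,p30,p34}
  W16: {p25,p26,p30}
  W23: {p15,p16,p17}
  W24: {p13,p22,p27,p31}
  W25: {p17,p21,p22}
  W26: {p24,p25,p31}
  W34: {p3,p11,p19}
  W35: {p14,p17,p35}
  W36: {p3,p6,p35}
  W45: {p22,p32,p34}
  W46: {p3,p8,p31}
  W56: {p1,p30,p35}
  W123: {p16}
  W126: {p25}
  W134: {p19}
  W145: {p34}
  W156: {p30}
  W235: {p17}
  W245: {p22}
  W246: {p31}
  W346: {p3}
  W356: {p35}
C dims 6,15,10; δ0: rk 5, SNF 1^5; δ1: rk 10, SNF 1^9·2
degree 0: 6−5−0 = 1 → Ȟ^0 ≅ Z
degree 1: 15−10−5 = 0 → Ȟ^1 ≅ 0
degree 2: 10−0−10 = 0 plus torsion [2] → Ȟ^2 ≅ Z/2

Ȟ^0 = Z,  Ȟ^1 = 0,  Ȟ^2 = Z/2


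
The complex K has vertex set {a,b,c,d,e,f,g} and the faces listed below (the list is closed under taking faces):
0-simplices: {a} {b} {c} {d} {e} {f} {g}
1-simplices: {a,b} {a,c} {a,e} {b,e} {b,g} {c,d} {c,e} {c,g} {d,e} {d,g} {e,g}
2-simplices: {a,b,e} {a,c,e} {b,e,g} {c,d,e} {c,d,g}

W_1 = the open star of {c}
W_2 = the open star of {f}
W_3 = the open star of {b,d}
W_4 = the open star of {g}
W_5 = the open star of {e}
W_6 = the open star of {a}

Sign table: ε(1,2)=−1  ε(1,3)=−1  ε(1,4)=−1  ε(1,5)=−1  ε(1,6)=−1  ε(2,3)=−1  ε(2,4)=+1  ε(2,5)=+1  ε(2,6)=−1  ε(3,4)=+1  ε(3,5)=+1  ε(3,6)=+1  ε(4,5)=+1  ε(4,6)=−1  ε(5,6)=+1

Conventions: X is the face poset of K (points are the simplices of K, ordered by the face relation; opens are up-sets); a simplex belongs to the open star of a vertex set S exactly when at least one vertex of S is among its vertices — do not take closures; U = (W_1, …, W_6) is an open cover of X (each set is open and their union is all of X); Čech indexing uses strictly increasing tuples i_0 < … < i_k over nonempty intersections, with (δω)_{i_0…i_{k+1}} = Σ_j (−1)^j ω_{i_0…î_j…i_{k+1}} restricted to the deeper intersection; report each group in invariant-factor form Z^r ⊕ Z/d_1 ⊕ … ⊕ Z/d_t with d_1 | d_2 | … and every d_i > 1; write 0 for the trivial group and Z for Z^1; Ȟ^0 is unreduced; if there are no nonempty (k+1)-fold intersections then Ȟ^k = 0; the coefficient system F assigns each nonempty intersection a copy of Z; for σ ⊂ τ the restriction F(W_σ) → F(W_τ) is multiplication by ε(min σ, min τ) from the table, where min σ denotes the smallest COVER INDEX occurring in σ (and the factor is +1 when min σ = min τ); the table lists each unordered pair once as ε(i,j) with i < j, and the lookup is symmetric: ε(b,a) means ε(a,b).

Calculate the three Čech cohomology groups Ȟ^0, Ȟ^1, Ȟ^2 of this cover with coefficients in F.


nonempty intersections:
  W1={{c},{a,c},{c,d},{c,e},{c,g},{a,c,e},{c,d,e},{c,d,g}} W2={{f}} W3={{b},{d},{a,b},{b,e},{b,g},{c,d},{d,e},{d,g},{a,b,e},{b,e,g},{c,d,e},{c,d,g}} W4={{g},{b,g},{c,g},{d,g},{e,g},{b,e,g},{c,d,g}} W5={{e},{a,e},{b,e},{c,e},{d,e},{e,g},{a,b,e},{a,c,e},{b,e,g},{c,d,e}} W6={{a},{a,b},{a,c},{a,e},{a,b,e},{a,c,e}}
  W13={{c,d},{c,d,e},{c,d,g}} W14={{c,g},{c,d,g}} W15={{c,e},{a,c,e},{c,d,e}} W16={{a,c},{a,c,e}} W34={{b,g},{d,g},{b,e,g},{c,d,g}} W35={{b,e},{d,e},{a,b,e},{b,e,g},{c,d,e}} W36={{a,b},{a,b,e}} W45={{e,g},{b,e,g}} W56={{a,e},{a,b,e},{a,c,e}}
  W134={{c,d,g}} W135={{c,d,e}} W156={{a,c,e}} W345={{b,e,g}} W356={{a,b,e}}
C dims 6,9,5; δ0: rk 4, SNF 1^4; δ1: rk 5, SNF 1^5
Ȟ^0: (6−4)−0=2 ⇒ Z^2
Ȟ^1: (9−5)−4=0 ⇒ 0
Ȟ^2: (5−0)−5=0 ⇒ 0

Ȟ^0(U;F) ≅ Z^2,  Ȟ^1(U;F) ≅ 0,  Ȟ^2(U;F) ≅ 0


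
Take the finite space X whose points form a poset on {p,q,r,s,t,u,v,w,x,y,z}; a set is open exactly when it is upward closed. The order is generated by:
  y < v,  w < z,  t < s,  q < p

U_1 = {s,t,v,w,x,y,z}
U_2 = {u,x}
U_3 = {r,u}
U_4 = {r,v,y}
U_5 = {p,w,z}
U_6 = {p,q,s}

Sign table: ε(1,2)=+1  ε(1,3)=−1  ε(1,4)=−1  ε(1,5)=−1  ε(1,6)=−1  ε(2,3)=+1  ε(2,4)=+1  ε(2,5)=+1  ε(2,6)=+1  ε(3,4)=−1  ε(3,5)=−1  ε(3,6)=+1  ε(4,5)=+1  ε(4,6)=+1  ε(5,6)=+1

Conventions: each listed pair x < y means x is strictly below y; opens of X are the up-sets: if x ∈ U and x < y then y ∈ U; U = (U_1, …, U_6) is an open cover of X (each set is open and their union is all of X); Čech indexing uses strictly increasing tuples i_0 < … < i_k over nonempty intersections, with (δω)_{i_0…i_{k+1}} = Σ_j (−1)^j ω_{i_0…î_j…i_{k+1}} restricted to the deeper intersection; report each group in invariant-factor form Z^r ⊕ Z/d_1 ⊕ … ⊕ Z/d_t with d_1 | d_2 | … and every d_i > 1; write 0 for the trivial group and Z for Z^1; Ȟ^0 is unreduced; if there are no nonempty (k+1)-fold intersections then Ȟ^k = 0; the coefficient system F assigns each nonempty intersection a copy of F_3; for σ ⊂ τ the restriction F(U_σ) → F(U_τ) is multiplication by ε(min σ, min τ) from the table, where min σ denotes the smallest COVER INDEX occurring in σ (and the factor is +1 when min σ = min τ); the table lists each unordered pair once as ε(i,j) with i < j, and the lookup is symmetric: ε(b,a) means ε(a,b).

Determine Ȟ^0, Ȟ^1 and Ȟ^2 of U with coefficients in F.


nerve simplices:
  U12={x} U14={v,y} U15={w,z} U16={s} U23={u} U34={r} U56={p}
C dims 6,7; δ0: rk_F3 5
degree 0: 6−5−0 = 1 → Ȟ^0 ≅ Z/3
degree 1: 7−0−5 = 2 → Ȟ^1 ≅ Z/3 ⊕ Z/3
degree 2: 0−0−0 = 0 → Ȟ^2 ≅ 0

Ȟ^0 = Z/3; Ȟ^1 = Z/3 ⊕ Z/3; Ȟ^2 = 0


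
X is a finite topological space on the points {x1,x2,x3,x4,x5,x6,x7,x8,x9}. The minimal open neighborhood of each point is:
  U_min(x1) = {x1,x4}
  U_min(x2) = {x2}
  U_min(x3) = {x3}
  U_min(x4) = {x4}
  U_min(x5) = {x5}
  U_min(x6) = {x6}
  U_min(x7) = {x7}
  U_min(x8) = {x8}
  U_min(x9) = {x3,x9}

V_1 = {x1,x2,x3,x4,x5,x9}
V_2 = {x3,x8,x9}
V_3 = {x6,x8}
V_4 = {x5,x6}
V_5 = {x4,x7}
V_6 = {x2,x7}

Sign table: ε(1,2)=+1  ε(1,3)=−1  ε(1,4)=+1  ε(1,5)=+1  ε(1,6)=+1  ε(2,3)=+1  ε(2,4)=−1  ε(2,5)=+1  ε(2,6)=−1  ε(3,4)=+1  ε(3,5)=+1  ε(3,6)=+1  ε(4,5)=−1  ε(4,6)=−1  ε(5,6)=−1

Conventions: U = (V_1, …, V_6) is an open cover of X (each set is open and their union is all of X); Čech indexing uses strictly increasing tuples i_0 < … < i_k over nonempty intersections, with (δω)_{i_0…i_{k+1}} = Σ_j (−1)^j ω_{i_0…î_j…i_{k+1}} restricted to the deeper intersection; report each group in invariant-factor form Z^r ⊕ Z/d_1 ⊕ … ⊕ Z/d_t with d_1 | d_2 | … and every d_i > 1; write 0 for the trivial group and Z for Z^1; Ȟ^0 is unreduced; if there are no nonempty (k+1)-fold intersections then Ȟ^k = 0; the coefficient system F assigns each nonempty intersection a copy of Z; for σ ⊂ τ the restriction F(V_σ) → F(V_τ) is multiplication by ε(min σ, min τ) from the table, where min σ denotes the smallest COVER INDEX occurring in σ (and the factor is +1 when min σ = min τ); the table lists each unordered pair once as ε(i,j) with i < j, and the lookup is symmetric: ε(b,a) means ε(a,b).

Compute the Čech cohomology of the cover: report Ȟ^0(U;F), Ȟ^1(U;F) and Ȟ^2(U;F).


Ȟ^0 ≅ 0, Ȟ^1 ≅ Z ⊕ Z/2 and Ȟ^2 ≅ 0

nonempty intersections:
  V12={x3,x9} V14={x5} V15={x4} V16={x2} V23={x8} V34={x6} V56={x7}
C dims 6,7; δ0: rk 6, SNF 1^5·2
Ȟ^0: (6−6)−0=0 ⇒ 0
Ȟ^1: (7−0)−6=1 plus torsion [2] ⇒ Z ⊕ Z/2
Ȟ^2: (0−0)−0=0 ⇒ 0


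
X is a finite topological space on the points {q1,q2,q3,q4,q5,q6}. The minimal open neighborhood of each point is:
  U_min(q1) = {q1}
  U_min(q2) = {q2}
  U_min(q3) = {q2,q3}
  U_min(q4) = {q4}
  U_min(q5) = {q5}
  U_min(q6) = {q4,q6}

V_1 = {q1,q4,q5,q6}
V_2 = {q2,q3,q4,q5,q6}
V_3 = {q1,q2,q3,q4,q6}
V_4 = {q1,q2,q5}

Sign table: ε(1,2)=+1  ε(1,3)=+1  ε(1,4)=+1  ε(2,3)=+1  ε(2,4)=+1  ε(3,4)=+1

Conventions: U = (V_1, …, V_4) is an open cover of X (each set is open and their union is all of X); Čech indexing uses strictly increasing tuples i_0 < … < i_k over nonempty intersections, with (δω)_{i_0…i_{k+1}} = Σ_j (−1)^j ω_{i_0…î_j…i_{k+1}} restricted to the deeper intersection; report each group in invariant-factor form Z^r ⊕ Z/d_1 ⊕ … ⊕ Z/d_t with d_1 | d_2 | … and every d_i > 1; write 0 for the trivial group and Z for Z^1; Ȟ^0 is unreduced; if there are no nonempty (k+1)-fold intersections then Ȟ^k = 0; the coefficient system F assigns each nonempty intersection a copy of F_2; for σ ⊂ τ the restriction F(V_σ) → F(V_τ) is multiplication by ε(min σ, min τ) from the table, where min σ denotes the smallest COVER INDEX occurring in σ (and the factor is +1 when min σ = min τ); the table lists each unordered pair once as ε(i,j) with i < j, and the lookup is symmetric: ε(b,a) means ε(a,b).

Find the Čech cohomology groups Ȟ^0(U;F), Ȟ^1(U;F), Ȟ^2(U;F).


nonempty intersections:
  V12={q4,q5,q6} V13={q1,q4,q6} V14={q1,q5} V23={q2,q3,q4,q6} V24={q2,q5} V34={q1,q2}
  V123={q4,q6} V124={q5} V134={q1} V234={q2}
C dims 4,6,4; δ0: rk_F2 3; δ1: rk_F2 3
Ȟ^0: (4−3)−0=1 ⇒ Z/2
Ȟ^1: (6−3)−3=0 ⇒ 0
Ȟ^2: (4−0)−3=1 ⇒ Z/2

Ȟ^0 = Z/2, Ȟ^1 = 0 and Ȟ^2 = Z/2


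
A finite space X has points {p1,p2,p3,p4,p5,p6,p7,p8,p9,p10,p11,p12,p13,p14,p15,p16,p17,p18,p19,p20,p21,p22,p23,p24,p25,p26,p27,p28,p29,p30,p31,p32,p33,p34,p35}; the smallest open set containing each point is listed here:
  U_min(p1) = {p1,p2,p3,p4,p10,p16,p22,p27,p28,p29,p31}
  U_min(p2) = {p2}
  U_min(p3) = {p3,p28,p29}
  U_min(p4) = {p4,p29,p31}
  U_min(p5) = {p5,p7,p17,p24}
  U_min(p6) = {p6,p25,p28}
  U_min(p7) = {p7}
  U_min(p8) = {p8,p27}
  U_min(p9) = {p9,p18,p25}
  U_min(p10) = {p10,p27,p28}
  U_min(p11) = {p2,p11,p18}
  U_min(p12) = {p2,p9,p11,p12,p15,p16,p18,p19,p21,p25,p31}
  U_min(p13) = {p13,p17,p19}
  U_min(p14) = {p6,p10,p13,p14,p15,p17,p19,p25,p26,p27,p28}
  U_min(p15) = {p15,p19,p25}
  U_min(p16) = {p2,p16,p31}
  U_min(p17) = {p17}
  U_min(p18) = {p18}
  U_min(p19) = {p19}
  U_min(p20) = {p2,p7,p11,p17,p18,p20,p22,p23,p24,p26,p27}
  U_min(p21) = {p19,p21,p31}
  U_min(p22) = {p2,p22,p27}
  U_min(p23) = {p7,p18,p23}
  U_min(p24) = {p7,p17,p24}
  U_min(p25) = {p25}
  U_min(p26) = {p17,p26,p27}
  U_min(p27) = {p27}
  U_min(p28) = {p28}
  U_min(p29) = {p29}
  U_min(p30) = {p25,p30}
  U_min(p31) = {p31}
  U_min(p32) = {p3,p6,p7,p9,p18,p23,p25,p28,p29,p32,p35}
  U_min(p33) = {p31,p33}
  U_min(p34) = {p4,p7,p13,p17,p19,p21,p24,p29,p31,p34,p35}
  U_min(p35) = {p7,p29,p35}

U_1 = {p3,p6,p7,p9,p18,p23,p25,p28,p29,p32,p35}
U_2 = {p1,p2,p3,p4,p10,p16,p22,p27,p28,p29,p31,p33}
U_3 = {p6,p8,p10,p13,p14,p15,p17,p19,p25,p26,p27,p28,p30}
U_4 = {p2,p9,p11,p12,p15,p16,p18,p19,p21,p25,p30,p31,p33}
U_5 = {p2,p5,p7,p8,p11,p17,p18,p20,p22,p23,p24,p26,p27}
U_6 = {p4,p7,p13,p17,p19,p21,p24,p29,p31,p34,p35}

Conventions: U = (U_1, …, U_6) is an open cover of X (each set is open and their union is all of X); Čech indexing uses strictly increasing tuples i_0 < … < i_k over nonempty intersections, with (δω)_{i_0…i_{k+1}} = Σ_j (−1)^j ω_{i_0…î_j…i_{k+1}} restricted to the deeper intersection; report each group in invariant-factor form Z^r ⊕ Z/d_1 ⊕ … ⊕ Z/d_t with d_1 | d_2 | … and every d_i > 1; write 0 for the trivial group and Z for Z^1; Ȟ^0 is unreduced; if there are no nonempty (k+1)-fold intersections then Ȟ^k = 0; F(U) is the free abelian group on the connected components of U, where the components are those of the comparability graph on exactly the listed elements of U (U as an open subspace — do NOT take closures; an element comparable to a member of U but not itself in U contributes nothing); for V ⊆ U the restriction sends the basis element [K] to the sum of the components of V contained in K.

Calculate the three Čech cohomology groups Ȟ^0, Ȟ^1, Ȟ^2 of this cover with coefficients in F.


Ȟ^0 ≅ Z,  Ȟ^1 ≅ 0,  Ȟ^2 ≅ Z/2

cover nerve:
  U12={p3,p28,p29} U13={p6,p25,p28} U14={p9,p18,p25} U15={p7,p18,p23} U16={p7,p29,p35} U23={p10,p27,p28} U24={p2,p16,p31,p33} U25={p2,p22,p27} U26={p4,p29,p31} U34={p15,p19,p25,p30} U35={p8,p17,p26,p27} U36={p13,p17,p19} U45={p2,p11,p18} U46={p19,p21,p31} U56={p7,p17,p24}
  U123={p28} U126={p29} U134={p25} U145={p18} U156={p7} U235={p27} U245={p2} U246={p31} U346={p19} U356={p17}
components per intersection:
  U1: {p3,p6,p7,p9,p18,p23,p25,p28,p29,p32,p35}
  U2: {p1,p2,p3,p4,p10,p16,p22,p27,p28,p29,p31,p33}
  U3: {p6,p8,p10,p13,p14,p15,p17,p19,p25,p26,p27,p28,p30}
  U4: {p2,p9,p11,p12,p15,p16,p18,p19,p21,p25,p30,p31,p33}
  U5: {p2,p5,p7,p8,p11,p17,p18,p20,p22,p23,p24,p26,p27}
  U6: {p4,p7,p13,p17,p19,p21,p24,p29,p31,p34,p35}
  U12: {p3,p28,p29}
  U13: {p6,p25,p28}
  U14: {p9,p18,p25}
  U15: {p7,p18,p23}
  U16: {p7,p29,p35}
  U23: {p10,p27,p28}
  U24: {p2,p16,p31,p33}
  U25: {p2,p22,p27}
  U26: {p4,p29,p31}
  U34: {p15,p19,p25,p30}
  U35: {p8,p17,p26,p27}
  U36: {p13,p17,p19}
  U45: {p2,p11,p18}
  U46: {p19,p21,p31}
  U56: {p7,p17,p24}
  U123: {p28}
  U126: {p29}
  U134: {p25}
  U145: {p18}
  U156: {p7}
  U235: {p27}
  U245: {p2}
  U246: {p31}
  U346: {p19}
  U356: {p17}
C dims 6,15,10; δ0: rk 5, SNF 1^5; δ1: rk 10, SNF 1^9·2
Ȟ^0: (6−5)−0=1 ⇒ Z
Ȟ^1: (15−10)−5=0 ⇒ 0
Ȟ^2: (10−0)−10=0 plus torsion [2] ⇒ Z/2
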